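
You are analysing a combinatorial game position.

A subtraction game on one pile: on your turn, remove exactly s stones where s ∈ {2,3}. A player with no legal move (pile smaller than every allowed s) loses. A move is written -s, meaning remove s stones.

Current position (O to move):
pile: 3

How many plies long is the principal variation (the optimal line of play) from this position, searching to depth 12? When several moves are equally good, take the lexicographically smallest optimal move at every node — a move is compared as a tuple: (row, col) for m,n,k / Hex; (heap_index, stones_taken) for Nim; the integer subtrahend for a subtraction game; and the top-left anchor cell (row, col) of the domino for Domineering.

PV length from [3]: 1 ply

p1 O@[3]: -2[1]+1* -3[0]+1
p2 X@[1] terminal -1; root [3] d12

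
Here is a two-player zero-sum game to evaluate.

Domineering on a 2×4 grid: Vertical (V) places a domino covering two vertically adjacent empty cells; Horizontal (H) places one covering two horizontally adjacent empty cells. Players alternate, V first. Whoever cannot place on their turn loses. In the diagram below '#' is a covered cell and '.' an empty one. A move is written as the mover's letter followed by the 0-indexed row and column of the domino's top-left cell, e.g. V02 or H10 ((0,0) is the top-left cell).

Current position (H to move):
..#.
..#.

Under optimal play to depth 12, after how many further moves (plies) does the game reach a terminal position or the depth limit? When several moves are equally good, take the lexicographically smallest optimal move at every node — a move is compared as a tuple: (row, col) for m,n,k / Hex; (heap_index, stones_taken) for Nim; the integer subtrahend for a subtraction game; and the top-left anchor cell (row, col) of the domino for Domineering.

PV length from [..#./..#.]: 3 plies

[..#./..#.] H move#1: H00:+1/###./..#.*, H10:+1/..#./###.
[###./..#.] V move#2: V03:-1/####/..##*
[####/..##] H move#3: H10:+1/####/####*
[####/####] end (terminal -1, V#4); searched ..#./..#. to 12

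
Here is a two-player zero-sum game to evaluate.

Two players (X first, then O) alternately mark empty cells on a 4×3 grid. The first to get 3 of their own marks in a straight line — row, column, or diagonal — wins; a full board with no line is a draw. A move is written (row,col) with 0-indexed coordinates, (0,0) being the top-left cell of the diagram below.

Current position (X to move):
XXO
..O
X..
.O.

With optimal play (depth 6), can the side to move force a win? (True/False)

p1 X@[XXO/..O/X../.O.]: (1,0)[XXO/X.O/X../.O.]+1* (1,1)[XXO/.XO/X../.O.]-1 (2,1)[XXO/..O/XX./.O.]-1 (2,2)[XXO/..O/X.X/.O.]+1 (3,0)[XXO/..O/X../XO.]-1 (3,2)[XXO/..O/X../.OX]-1
p2 O@[XXO/X.O/X../.O.] terminal -1; root [XXO/..O/X../.O.] d6

X winning at [XXO/..O/X../.O.]: True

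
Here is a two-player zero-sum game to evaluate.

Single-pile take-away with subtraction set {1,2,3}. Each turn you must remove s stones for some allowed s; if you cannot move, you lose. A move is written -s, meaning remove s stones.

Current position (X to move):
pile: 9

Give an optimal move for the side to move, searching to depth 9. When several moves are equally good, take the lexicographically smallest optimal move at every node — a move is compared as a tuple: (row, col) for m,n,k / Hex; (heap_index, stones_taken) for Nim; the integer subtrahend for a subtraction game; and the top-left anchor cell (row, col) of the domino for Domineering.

X's best at [9]: -1

ply 1, X at 9 | -1=+1→8*; -2=-1→7; -3=-1→6
ply 2, O at 8 | -1=-1→7*; -2=-1→6; -3=-1→5
ply 3, X at 7 | -1=-1→6; -2=-1→5; -3=+1→4*
ply 4, O at 4 | -1=-1→3*; -2=-1→2; -3=-1→1
ply 5, X at 3 | -1=-1→2; -2=-1→1; -3=+1→0*
ply 6: 0 is terminal -1 (O); from 9 depth 9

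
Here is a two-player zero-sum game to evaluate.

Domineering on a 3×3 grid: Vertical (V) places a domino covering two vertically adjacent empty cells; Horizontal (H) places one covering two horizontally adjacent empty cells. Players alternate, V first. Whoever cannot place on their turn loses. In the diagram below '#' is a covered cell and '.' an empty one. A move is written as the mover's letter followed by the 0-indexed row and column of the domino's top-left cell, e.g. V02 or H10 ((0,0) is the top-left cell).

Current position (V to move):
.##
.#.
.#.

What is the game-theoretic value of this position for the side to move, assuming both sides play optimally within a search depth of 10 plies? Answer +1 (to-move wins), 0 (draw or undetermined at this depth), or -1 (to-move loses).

value(.##/.#./.#., V) = +1

[.##/.#./.#.] V move#1: V00:+1/###/##./.#.*, V10:+1/.##/##./##., V12:+1/.##/.##/.##
[###/##./.#.] end (terminal -1, H#2); searched .##/.#./.#. to 10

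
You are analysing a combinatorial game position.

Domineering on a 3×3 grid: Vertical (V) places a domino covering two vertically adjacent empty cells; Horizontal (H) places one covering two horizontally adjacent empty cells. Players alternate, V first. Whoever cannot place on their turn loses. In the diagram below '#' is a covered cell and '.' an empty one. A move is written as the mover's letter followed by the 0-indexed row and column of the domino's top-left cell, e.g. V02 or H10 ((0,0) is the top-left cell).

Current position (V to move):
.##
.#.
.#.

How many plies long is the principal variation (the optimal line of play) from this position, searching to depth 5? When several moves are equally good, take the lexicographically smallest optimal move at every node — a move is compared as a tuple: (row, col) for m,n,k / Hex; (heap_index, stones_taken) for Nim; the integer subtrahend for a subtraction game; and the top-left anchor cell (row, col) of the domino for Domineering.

ply 1, V at .##/.#./.#. | V00=+1→###/##./.#.*; V10=+1→.##/##./##.; V12=+1→.##/.##/.##
ply 2: ###/##./.#. is terminal -1 (H); from .##/.#./.#. depth 5

PV length from [.##/.#./.#.]: 1 ply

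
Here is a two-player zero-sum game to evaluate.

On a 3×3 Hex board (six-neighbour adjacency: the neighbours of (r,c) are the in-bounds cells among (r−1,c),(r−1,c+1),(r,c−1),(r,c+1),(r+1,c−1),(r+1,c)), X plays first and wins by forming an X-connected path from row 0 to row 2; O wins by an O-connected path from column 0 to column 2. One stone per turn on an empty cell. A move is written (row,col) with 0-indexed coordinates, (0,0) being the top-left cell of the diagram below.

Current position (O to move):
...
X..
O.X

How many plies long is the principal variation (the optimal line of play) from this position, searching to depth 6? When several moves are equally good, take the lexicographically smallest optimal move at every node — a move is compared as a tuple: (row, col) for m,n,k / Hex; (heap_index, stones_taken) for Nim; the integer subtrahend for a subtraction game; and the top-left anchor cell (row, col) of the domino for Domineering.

ply 1, O at .../X../O.X | (0,0)=-1→O../X../O.X; (0,1)=-1→.O./X../O.X; (0,2)=-1→..O/X../O.X; (1,1)=+1→.../XO./O.X*; (1,2)=+1→.../X.O/O.X; (2,1)=-1→.../X../OOX
ply 2, X at .../XO./O.X | (0,0)=-1→X../XO./O.X*; (0,1)=-1→.X./XO./O.X; (0,2)=-1→..X/XO./O.X; (1,2)=-1→.../XOX/O.X; (2,1)=-1→.../XO./OXX
ply 3, O at X../XO./O.X | (0,1)=+1→XO./XO./O.X*; (0,2)=+1→X.O/XO./O.X; (1,2)=+1→X../XOO/O.X; (2,1)=+1→X../XO./OOX
ply 4, X at XO./XO./O.X | (0,2)=-1→XOX/XO./O.X*; (1,2)=-1→XO./XOX/O.X; (2,1)=-1→XO./XO./OXX
ply 5, O at XOX/XO./O.X | (1,2)=+1→XOX/XOO/O.X*; (2,1)=-1→XOX/XO./OOX
ply 6: XOX/XOO/O.X is terminal -1 (X); from .../X../O.X depth 6

PV length from [.../X../O.X]: 5 plies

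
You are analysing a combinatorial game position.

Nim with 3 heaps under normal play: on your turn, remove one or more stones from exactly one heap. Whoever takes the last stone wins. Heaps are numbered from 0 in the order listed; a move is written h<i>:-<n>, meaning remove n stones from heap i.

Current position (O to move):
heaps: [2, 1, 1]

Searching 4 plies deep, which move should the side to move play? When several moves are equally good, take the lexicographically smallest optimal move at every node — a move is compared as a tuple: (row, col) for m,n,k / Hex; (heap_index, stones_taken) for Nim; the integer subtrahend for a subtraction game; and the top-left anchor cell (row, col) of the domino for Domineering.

[(2,1,1)] O move#1: h0:-1:-1/(1,1,1), h0:-2:+1/(0,1,1)*, h1:-1:-1/(2,0,1), h2:-1:-1/(2,1,0)
[(0,1,1)] X move#2: h1:-1:-1/(0,0,1)*, h2:-1:-1/(0,1,0)
[(0,0,1)] O move#3: h2:-1:+1/(0,0,0)*
[(0,0,0)] end (terminal -1, X#4); searched (2,1,1) to 4

O's best at [(2,1,1)]: h0:-2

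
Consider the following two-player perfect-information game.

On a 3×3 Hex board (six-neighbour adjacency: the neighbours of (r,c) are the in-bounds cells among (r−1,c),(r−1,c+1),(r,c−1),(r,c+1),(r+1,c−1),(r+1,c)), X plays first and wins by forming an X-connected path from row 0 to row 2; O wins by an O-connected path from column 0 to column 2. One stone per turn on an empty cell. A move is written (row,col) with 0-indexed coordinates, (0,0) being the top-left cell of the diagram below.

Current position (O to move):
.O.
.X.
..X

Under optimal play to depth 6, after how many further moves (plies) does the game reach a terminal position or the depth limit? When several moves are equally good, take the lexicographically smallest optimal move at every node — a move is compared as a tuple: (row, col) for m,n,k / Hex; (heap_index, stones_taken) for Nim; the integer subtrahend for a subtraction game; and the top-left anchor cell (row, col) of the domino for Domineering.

PV length from [.O./.X./..X]: 3 plies

p1 O@[.O./.X./..X]: (0,0)[OO./.X./..X]-1 (0,2)[.OO/.X./..X]+1* (1,0)[.O./OX./..X]-1 (1,2)[.O./.XO/..X]-1 (2,0)[.O./.X./O.X]-1 (2,1)[.O./.X./.OX]-1
p2 X@[.OO/.X./..X]: (0,0)[XOO/.X./..X]-1* (1,0)[.OO/XX./..X]-1 (1,2)[.OO/.XX/..X]-1 (2,0)[.OO/.X./X.X]-1 (2,1)[.OO/.X./.XX]-1
p3 O@[XOO/.X./..X]: (1,0)[XOO/OX./..X]+1* (1,2)[XOO/.XO/..X]-1 (2,0)[XOO/.X./O.X]-1 (2,1)[XOO/.X./.OX]-1
p4 X@[XOO/OX./..X] terminal -1; root [.O./.X./..X] d6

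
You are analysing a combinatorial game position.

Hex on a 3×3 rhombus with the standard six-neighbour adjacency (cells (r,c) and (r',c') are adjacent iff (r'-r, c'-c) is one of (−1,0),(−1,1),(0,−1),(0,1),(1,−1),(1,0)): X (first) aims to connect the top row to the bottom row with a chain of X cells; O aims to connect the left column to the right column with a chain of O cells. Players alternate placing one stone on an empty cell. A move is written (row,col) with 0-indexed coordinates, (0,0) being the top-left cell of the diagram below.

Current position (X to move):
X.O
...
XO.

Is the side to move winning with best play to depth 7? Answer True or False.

[X.O/.../XO.] X move#1: (0,1):+1/XXO/.../XO.*, (1,0):+1/X.O/X../XO., (1,1):+1/X.O/.X./XO., (1,2):-1/X.O/..X/XO., (2,2):-1/X.O/.../XOX
[XXO/.../XO.] O move#2: (1,0):-1/XXO/O../XO.*, (1,1):-1/XXO/.O./XO., (1,2):-1/XXO/..O/XO., (2,2):-1/XXO/.../XOO
[XXO/O../XO.] X move#3: (1,1):+1/XXO/OX./XO.*, (1,2):-1/XXO/O.X/XO., (2,2):-1/XXO/O../XOX
[XXO/OX./XO.] end (terminal -1, O#4); searched X.O/.../XO. to 7

X winning at [X.O/.../XO.]: True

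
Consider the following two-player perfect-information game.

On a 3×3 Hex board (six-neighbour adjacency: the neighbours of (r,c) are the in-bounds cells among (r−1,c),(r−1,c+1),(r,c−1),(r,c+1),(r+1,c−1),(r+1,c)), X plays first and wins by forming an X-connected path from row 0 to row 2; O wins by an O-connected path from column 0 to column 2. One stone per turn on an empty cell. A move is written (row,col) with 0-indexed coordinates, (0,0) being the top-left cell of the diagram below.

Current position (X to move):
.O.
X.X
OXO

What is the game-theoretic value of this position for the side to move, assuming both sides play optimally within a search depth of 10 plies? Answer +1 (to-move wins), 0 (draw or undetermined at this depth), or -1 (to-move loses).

value(.O./X.X/OXO, X) = +1

[.O./X.X/OXO] X move#1: (0,0):+1/XO./X.X/OXO*, (0,2):+1/.OX/X.X/OXO, (1,1):+1/.O./XXX/OXO
[XO./X.X/OXO] O move#2: (0,2):-1/XOO/X.X/OXO*, (1,1):-1/XO./XOX/OXO
[XOO/X.X/OXO] X move#3: (1,1):+1/XOO/XXX/OXO*
[XOO/XXX/OXO] end (terminal -1, O#4); searched .O./X.X/OXO to 10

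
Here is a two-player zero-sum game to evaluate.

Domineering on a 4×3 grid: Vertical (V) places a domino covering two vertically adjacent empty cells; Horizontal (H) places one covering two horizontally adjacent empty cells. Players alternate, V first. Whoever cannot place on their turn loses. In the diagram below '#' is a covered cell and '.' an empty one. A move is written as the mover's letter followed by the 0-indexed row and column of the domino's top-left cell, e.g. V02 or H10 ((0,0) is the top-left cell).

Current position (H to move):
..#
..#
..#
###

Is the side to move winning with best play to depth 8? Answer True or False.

H winning at [..#/..#/..#/###]: True

ply 1, H at ..#/..#/..#/### | H00=-1→###/..#/..#/###; H10=+1→..#/###/..#/###*; H20=-1→..#/..#/###/###
ply 2: ..#/###/..#/### is terminal -1 (V); from ..#/..#/..#/### depth 8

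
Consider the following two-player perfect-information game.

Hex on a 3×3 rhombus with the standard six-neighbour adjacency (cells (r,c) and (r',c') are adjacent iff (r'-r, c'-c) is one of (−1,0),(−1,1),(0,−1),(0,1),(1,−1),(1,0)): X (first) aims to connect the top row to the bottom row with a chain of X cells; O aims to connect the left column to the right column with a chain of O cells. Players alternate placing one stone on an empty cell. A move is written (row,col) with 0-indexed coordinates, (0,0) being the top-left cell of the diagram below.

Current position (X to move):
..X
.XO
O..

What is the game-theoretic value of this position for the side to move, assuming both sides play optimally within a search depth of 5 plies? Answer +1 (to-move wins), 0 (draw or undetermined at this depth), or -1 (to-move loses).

[..X/.XO/O..] X move#1: (0,0):-1/X.X/.XO/O.., (0,1):-1/.XX/.XO/O.., (1,0):-1/..X/XXO/O.., (2,1):+1/..X/.XO/OX.*, (2,2):-1/..X/.XO/O.X
[..X/.XO/OX.] end (terminal -1, O#2); searched ..X/.XO/O.. to 5

value(..X/.XO/O.., X) = +1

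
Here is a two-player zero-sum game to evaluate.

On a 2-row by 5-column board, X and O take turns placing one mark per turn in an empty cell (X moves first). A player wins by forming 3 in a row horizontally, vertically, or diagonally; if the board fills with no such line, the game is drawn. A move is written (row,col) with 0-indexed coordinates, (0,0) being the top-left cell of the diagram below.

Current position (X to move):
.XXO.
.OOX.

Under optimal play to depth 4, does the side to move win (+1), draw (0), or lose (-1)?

[.XXO./.OOX.] X move#1: (0,0):+1/XXXO./.OOX.*, (0,4):-1/.XXOX/.OOX., (1,0):+0/.XXO./XOOX., (1,4):-1/.XXO./.OOXX
[XXXO./.OOX.] end (terminal -1, O#2); searched .XXO./.OOX. to 4

value(.XXO./.OOX., X) = +1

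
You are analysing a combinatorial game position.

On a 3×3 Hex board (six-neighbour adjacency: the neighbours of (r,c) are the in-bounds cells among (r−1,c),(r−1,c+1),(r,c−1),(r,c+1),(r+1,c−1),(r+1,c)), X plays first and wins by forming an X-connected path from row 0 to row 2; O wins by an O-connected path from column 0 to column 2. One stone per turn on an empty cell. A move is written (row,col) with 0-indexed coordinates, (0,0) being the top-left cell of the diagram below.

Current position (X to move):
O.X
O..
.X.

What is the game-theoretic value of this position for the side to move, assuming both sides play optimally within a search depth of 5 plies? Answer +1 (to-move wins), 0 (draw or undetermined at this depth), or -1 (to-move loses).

[O.X/O../.X.] X move#1: (0,1):+1/OXX/O../.X.*, (1,1):+1/O.X/OX./.X., (1,2):+1/O.X/O.X/.X., (2,0):+1/O.X/O../XX., (2,2):+1/O.X/O../.XX
[OXX/O../.X.] O move#2: (1,1):-1/OXX/OO./.X.*, (1,2):-1/OXX/O.O/.X., (2,0):-1/OXX/O../OX., (2,2):-1/OXX/O../.XO
[OXX/OO./.X.] X move#3: (1,2):+1/OXX/OOX/.X.*, (2,0):-1/OXX/OO./XX., (2,2):-1/OXX/OO./.XX
[OXX/OOX/.X.] end (terminal -1, O#4); searched O.X/O../.X. to 5

value(O.X/O../.X., X) = +1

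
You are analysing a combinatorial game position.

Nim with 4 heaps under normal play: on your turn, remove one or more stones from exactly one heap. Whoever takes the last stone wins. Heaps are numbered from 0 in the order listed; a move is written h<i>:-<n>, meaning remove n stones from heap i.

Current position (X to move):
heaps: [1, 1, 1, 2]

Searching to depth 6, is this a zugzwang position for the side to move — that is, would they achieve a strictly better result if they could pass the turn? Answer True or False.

ply 1, X at (1,1,1,2) | h0:-1=-1→(0,1,1,2); h1:-1=-1→(1,0,1,2); h2:-1=-1→(1,1,0,2); h3:-1=+1→(1,1,1,1)*; h3:-2=-1→(1,1,1,0)
ply 2, O at (1,1,1,1) | h0:-1=-1→(0,1,1,1)*; h1:-1=-1→(1,0,1,1); h2:-1=-1→(1,1,0,1); h3:-1=-1→(1,1,1,0)
ply 3, X at (0,1,1,1) | h1:-1=+1→(0,0,1,1)*; h2:-1=+1→(0,1,0,1); h3:-1=+1→(0,1,1,0)
ply 4, O at (0,0,1,1) | h2:-1=-1→(0,0,0,1)*; h3:-1=-1→(0,0,1,0)
ply 5, X at (0,0,0,1) | h3:-1=+1→(0,0,0,0)*
ply 6: (0,0,0,0) is terminal -1 (O); from (1,1,1,2) depth 6
if X skipped the turn, O would face:
~ ply 1, O at (1,1,1,2) | h0:-1=-1→(0,1,1,2); h1:-1=-1→(1,0,1,2); h2:-1=-1→(1,1,0,2); h3:-1=+1→(1,1,1,1)*; h3:-2=-1→(1,1,1,0)
~ ply 2, X at (1,1,1,1) | h0:-1=-1→(0,1,1,1)*; h1:-1=-1→(1,0,1,1); h2:-1=-1→(1,1,0,1); h3:-1=-1→(1,1,1,0)
~ ply 3, O at (0,1,1,1) | h1:-1=+1→(0,0,1,1)*; h2:-1=+1→(0,1,0,1); h3:-1=+1→(0,1,1,0)
~ ply 4, X at (0,0,1,1) | h2:-1=-1→(0,0,0,1)*; h3:-1=-1→(0,0,1,0)
~ ply 5, O at (0,0,0,1) | h3:-1=+1→(0,0,0,0)*
~ ply 6: (0,0,0,0) is terminal -1 (X); from (1,1,1,2) depth 6
compare (X): move=+1 vs pass=-1

zugzwang((1,1,1,2), X) = False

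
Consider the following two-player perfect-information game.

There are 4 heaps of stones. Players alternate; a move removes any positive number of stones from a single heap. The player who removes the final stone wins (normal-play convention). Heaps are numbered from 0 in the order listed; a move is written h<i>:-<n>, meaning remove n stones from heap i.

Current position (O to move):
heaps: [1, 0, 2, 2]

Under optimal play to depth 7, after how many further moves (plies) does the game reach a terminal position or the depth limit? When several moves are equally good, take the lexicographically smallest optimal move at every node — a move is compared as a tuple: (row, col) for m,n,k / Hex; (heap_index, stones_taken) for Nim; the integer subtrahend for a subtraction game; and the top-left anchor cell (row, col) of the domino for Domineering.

PV length from [(1,0,2,2)]: 5 plies

[(1,0,2,2)] O move#1: h0:-1:+1/(0,0,2,2)*, h2:-1:-1/(1,0,1,2), h2:-2:-1/(1,0,0,2), h3:-1:-1/(1,0,2,1), h3:-2:-1/(1,0,2,0)
[(0,0,2,2)] X move#2: h2:-1:-1/(0,0,1,2)*, h2:-2:-1/(0,0,0,2), h3:-1:-1/(0,0,2,1), h3:-2:-1/(0,0,2,0)
[(0,0,1,2)] O move#3: h2:-1:-1/(0,0,0,2), h3:-1:+1/(0,0,1,1)*, h3:-2:-1/(0,0,1,0)
[(0,0,1,1)] X move#4: h2:-1:-1/(0,0,0,1)*, h3:-1:-1/(0,0,1,0)
[(0,0,0,1)] O move#5: h3:-1:+1/(0,0,0,0)*
[(0,0,0,0)] end (terminal -1, X#6); searched (1,0,2,2) to 7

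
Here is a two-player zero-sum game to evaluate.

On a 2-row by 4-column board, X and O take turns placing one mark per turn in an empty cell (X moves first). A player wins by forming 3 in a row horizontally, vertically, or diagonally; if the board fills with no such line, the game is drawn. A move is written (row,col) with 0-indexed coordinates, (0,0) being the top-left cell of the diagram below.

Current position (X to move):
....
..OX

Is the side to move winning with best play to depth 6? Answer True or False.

p1 X@[..../..OX]: (0,0)[X.../..OX]+0* (0,1)[.X../..OX]+0 (0,2)[..X./..OX]+0 (0,3)[...X/..OX]+0 (1,0)[..../X.OX]+0 (1,1)[..../.XOX]+0
p2 O@[X.../..OX]: (0,1)[XO../..OX]+0* (0,2)[X.O./..OX]+0 (0,3)[X..O/..OX]+0 (1,0)[X.../O.OX]+0 (1,1)[X.../.OOX]+0
p3 X@[XO../..OX]: (0,2)[XOX./..OX]+0* (0,3)[XO.X/..OX]+0 (1,0)[XO../X.OX]+0 (1,1)[XO../.XOX]+0
p4 O@[XOX./..OX]: (0,3)[XOXO/..OX]+0* (1,0)[XOX./O.OX]+0 (1,1)[XOX./.OOX]+0
p5 X@[XOXO/..OX]: (1,0)[XOXO/X.OX]+0* (1,1)[XOXO/.XOX]+0
p6 O@[XOXO/X.OX]: (1,1)[XOXO/XOOX]+0*
p7 X@[XOXO/XOOX] terminal +0; root [..../..OX] d6

X winning at [..../..OX]: False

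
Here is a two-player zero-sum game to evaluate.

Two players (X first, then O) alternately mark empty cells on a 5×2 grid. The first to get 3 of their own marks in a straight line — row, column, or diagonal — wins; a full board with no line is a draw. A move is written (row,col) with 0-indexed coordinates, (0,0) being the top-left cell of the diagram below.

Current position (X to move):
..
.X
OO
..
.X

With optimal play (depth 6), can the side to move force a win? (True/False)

X winning at [../.X/OO/../.X]: False

p1 X@[../.X/OO/../.X]: (0,0)[X./.X/OO/../.X]-1 (0,1)[.X/.X/OO/../.X]-1 (1,0)[../XX/OO/../.X]+0* (3,0)[../.X/OO/X./.X]+0 (3,1)[../.X/OO/.X/.X]-1 (4,0)[../.X/OO/../XX]-1
p2 O@[../XX/OO/../.X]: (0,0)[O./XX/OO/../.X]+0* (0,1)[.O/XX/OO/../.X]+0 (3,0)[../XX/OO/O./.X]+0 (3,1)[../XX/OO/.O/.X]+0 (4,0)[../XX/OO/../OX]+0
p3 X@[O./XX/OO/../.X]: (0,1)[OX/XX/OO/../.X]+0* (3,0)[O./XX/OO/X./.X]+0 (3,1)[O./XX/OO/.X/.X]+0 (4,0)[O./XX/OO/../XX]+0
p4 O@[OX/XX/OO/../.X]: (3,0)[OX/XX/OO/O./.X]+0* (3,1)[OX/XX/OO/.O/.X]+0 (4,0)[OX/XX/OO/../OX]+0
p5 X@[OX/XX/OO/O./.X]: (3,1)[OX/XX/OO/OX/.X]-1 (4,0)[OX/XX/OO/O./XX]+0*
p6 O@[OX/XX/OO/O./XX]: (3,1)[OX/XX/OO/OO/XX]+0*
p7 X@[OX/XX/OO/OO/XX] terminal +0; root [../.X/OO/../.X] d6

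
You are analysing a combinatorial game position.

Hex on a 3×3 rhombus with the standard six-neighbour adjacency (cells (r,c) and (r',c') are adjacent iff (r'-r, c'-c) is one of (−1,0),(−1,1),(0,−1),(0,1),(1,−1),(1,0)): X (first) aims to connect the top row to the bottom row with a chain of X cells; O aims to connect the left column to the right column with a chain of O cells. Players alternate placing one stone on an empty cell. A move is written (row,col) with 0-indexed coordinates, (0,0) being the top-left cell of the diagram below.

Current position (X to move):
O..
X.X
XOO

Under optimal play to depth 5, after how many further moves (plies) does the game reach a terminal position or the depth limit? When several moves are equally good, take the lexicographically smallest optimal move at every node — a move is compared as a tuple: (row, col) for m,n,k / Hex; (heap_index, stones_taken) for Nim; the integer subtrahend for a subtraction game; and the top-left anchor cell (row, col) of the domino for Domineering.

[O../X.X/XOO] X move#1: (0,1):+1/OX./X.X/XOO*, (0,2):+1/O.X/X.X/XOO, (1,1):+1/O../XXX/XOO
[OX./X.X/XOO] end (terminal -1, O#2); searched O../X.X/XOO to 5

PV length from [O../X.X/XOO]: 1 ply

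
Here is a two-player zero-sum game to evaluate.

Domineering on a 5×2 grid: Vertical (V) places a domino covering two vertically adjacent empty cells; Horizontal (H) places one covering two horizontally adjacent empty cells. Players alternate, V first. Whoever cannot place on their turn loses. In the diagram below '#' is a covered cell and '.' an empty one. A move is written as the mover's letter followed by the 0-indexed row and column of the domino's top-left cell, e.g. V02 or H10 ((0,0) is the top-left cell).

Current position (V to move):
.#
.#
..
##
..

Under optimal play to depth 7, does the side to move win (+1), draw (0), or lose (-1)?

ply 1, V at .#/.#/../##/.. | V00=-1→##/##/../##/..*; V10=-1→.#/##/#./##/..
ply 2, H at ##/##/../##/.. | H20=+1→##/##/##/##/..*; H40=+1→##/##/../##/##
ply 3: ##/##/##/##/.. is terminal -1 (V); from .#/.#/../##/.. depth 7

value(.#/.#/../##/.., V) = -1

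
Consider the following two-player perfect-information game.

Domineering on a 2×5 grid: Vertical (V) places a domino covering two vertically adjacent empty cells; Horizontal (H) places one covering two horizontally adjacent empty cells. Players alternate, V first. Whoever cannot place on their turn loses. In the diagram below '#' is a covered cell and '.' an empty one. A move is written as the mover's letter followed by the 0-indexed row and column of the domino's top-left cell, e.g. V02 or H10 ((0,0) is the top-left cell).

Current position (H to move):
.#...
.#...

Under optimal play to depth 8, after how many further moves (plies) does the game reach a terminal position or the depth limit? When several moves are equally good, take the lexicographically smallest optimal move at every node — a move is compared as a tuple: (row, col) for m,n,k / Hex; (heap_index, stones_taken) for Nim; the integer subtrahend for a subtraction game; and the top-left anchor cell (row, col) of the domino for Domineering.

PV length from [.#.../.#...]: 4 plies

[.#.../.#...] H move#1: H02:-1/.###./.#...*, H03:-1/.#.##/.#..., H12:-1/.#.../.###., H13:-1/.#.../.#.##
[.###./.#...] V move#2: V00:-1/####./##..., V04:+1/.####/.#..#*
[.####/.#..#] H move#3: H12:-1/.####/.####*
[.####/.####] V move#4: V00:+1/#####/#####*
[#####/#####] end (terminal -1, H#5); searched .#.../.#... to 8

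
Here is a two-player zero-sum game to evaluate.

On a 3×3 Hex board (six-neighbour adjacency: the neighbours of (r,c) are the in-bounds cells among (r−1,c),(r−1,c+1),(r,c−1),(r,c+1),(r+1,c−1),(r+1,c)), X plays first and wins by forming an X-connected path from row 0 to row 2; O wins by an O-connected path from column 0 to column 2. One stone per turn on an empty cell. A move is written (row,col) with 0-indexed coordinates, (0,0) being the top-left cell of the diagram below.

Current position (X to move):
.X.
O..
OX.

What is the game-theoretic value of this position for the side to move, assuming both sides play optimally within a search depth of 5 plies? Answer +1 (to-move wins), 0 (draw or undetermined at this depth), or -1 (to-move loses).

p1 X@[.X./O../OX.]: (0,0)[XX./O../OX.]-1 (0,2)[.XX/O../OX.]+1* (1,1)[.X./OX./OX.]+1 (1,2)[.X./O.X/OX.]+1 (2,2)[.X./O../OXX]-1
p2 O@[.XX/O../OX.]: (0,0)[OXX/O../OX.]-1* (1,1)[.XX/OO./OX.]-1 (1,2)[.XX/O.O/OX.]-1 (2,2)[.XX/O../OXO]-1
p3 X@[OXX/O../OX.]: (1,1)[OXX/OX./OX.]+1* (1,2)[OXX/O.X/OX.]+1 (2,2)[OXX/O../OXX]+1
p4 O@[OXX/OX./OX.] terminal -1; root [.X./O../OX.] d5

value(.X./O../OX., X) = +1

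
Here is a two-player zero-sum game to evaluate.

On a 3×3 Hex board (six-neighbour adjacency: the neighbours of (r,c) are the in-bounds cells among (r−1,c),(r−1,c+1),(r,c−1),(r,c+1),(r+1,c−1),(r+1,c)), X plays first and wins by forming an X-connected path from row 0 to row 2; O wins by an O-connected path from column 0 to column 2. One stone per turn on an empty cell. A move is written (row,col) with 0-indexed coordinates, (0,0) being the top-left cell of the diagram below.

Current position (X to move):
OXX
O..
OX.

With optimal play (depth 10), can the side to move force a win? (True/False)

p1 X@[OXX/O../OX.]: (1,1)[OXX/OX./OX.]+1* (1,2)[OXX/O.X/OX.]+1 (2,2)[OXX/O../OXX]+1
p2 O@[OXX/OX./OX.] terminal -1; root [OXX/O../OX.] d10

X winning at [OXX/O../OX.]: True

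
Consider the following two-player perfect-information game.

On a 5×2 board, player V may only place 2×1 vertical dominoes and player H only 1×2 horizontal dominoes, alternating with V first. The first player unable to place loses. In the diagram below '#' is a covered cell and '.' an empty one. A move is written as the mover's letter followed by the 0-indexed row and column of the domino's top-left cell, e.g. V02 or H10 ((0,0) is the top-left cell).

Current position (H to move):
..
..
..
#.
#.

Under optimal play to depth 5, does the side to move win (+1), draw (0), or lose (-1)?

value(../../../#./#., H) = +1

[../../../#./#.] H move#1: H00:-1/##/../../#./#., H10:+1/../##/../#./#.*, H20:-1/../../##/#./#.
[../##/../#./#.] V move#2: V21:-1/../##/.#/##/#.*, V31:-1/../##/../##/##
[../##/.#/##/#.] H move#3: H00:+1/##/##/.#/##/#.*
[##/##/.#/##/#.] end (terminal -1, V#4); searched ../../../#./#. to 5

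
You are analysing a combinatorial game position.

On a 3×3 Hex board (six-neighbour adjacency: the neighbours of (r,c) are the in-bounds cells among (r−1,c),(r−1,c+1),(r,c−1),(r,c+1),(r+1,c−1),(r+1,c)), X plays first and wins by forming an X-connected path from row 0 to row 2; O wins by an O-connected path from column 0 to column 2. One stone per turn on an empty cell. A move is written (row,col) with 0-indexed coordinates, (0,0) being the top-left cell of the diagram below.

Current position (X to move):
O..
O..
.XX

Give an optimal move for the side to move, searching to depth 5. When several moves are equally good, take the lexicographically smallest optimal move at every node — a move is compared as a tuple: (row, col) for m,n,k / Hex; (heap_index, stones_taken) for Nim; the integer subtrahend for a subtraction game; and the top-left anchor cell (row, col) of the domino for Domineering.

X's best at [O../O../.XX]: (0,2)

ply 1, X at O../O../.XX | (0,1)=-1→OX./O../.XX; (0,2)=+1→O.X/O../.XX*; (1,1)=+1→O../OX./.XX; (1,2)=-1→O../O.X/.XX; (2,0)=-1→O../O../XXX
ply 2, O at O.X/O../.XX | (0,1)=-1→OOX/O../.XX*; (1,1)=-1→O.X/OO./.XX; (1,2)=-1→O.X/O.O/.XX; (2,0)=-1→O.X/O../OXX
ply 3, X at OOX/O../.XX | (1,1)=+1→OOX/OX./.XX*; (1,2)=+1→OOX/O.X/.XX; (2,0)=+1→OOX/O../XXX
ply 4: OOX/OX./.XX is terminal -1 (O); from O../O../.XX depth 5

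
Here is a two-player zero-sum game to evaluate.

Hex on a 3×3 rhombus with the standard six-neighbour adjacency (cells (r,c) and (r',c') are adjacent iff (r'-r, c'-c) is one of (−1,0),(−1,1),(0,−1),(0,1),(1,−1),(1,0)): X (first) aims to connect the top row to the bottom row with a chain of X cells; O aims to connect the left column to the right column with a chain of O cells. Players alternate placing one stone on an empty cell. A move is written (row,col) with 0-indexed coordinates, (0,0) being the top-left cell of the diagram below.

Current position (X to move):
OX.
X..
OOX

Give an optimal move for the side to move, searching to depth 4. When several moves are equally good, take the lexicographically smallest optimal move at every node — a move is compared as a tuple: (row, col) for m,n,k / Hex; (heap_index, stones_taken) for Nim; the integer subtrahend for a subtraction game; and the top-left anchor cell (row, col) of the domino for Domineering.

ply 1, X at OX./X../OOX | (0,2)=-1→OXX/X../OOX; (1,1)=-1→OX./XX./OOX; (1,2)=+1→OX./X.X/OOX*
ply 2, O at OX./X.X/OOX | (0,2)=-1→OXO/X.X/OOX*; (1,1)=-1→OX./XOX/OOX
ply 3, X at OXO/X.X/OOX | (1,1)=+1→OXO/XXX/OOX*
ply 4: OXO/XXX/OOX is terminal -1 (O); from OX./X../OOX depth 4

X's best at [OX./X../OOX]: (1,2)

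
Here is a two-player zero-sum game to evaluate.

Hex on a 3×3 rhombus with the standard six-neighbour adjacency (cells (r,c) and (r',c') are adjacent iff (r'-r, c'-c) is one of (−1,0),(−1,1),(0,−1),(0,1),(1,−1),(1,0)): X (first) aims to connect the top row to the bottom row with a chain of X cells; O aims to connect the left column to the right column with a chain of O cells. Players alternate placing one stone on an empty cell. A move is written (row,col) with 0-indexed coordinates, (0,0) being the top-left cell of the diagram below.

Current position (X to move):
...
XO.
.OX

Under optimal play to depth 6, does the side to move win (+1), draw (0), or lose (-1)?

value(.../XO./.OX, X) = +1

p1 X@[.../XO./.OX]: (0,0)[X../XO./.OX]-1 (0,1)[.X./XO./.OX]-1 (0,2)[..X/XO./.OX]+1* (1,2)[.../XOX/.OX]+1 (2,0)[.../XO./XOX]+1
p2 O@[..X/XO./.OX]: (0,0)[O.X/XO./.OX]-1* (0,1)[.OX/XO./.OX]-1 (1,2)[..X/XOO/.OX]-1 (2,0)[..X/XO./OOX]-1
p3 X@[O.X/XO./.OX]: (0,1)[OXX/XO./.OX]+1* (1,2)[O.X/XOX/.OX]+1 (2,0)[O.X/XO./XOX]+1
p4 O@[OXX/XO./.OX]: (1,2)[OXX/XOO/.OX]-1* (2,0)[OXX/XO./OOX]-1
p5 X@[OXX/XOO/.OX]: (2,0)[OXX/XOO/XOX]+1*
p6 O@[OXX/XOO/XOX] terminal -1; root [.../XO./.OX] d6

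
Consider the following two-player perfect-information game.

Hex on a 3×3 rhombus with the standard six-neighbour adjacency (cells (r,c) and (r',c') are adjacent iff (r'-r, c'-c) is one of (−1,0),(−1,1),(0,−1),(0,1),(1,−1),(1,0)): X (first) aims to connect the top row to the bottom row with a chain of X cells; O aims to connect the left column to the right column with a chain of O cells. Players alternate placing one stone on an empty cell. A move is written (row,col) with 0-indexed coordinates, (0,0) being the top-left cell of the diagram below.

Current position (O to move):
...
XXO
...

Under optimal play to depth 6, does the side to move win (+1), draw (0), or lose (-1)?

p1 O@[.../XXO/...]: (0,0)[O../XXO/...]-1* (0,1)[.O./XXO/...]-1 (0,2)[..O/XXO/...]-1 (2,0)[.../XXO/O..]-1 (2,1)[.../XXO/.O.]-1 (2,2)[.../XXO/..O]-1
p2 X@[O../XXO/...]: (0,1)[OX./XXO/...]+1* (0,2)[O.X/XXO/...]+1 (2,0)[O../XXO/X..]+1 (2,1)[O../XXO/.X.]+1 (2,2)[O../XXO/..X]+1
p3 O@[OX./XXO/...]: (0,2)[OXO/XXO/...]-1* (2,0)[OX./XXO/O..]-1 (2,1)[OX./XXO/.O.]-1 (2,2)[OX./XXO/..O]-1
p4 X@[OXO/XXO/...]: (2,0)[OXO/XXO/X..]+1* (2,1)[OXO/XXO/.X.]+1 (2,2)[OXO/XXO/..X]+1
p5 O@[OXO/XXO/X..] terminal -1; root [.../XXO/...] d6

value(.../XXO/..., O) = -1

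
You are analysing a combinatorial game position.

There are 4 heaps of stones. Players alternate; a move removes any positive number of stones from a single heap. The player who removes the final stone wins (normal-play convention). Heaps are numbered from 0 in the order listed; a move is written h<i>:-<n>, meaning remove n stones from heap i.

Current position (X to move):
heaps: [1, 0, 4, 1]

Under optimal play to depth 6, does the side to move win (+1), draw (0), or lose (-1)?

p1 X@[(1,0,4,1)]: h0:-1[(0,0,4,1)]-1 h2:-1[(1,0,3,1)]-1 h2:-2[(1,0,2,1)]-1 h2:-3[(1,0,1,1)]-1 h2:-4[(1,0,0,1)]+1* h3:-1[(1,0,4,0)]-1
p2 O@[(1,0,0,1)]: h0:-1[(0,0,0,1)]-1* h3:-1[(1,0,0,0)]-1
p3 X@[(0,0,0,1)]: h3:-1[(0,0,0,0)]+1*
p4 O@[(0,0,0,0)] terminal -1; root [(1,0,4,1)] d6

value((1,0,4,1), X) = +1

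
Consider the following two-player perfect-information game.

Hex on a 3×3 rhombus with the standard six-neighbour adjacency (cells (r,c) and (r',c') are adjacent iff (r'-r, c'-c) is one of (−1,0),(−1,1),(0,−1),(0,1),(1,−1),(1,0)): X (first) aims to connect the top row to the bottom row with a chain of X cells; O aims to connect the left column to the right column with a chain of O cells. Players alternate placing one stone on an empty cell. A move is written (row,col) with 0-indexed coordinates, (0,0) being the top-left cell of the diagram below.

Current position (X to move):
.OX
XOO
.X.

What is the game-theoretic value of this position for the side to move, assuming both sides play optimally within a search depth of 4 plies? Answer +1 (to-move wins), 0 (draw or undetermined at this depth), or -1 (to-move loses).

[.OX/XOO/.X.] X move#1: (0,0):-1/XOX/XOO/.X.*, (2,0):-1/.OX/XOO/XX., (2,2):-1/.OX/XOO/.XX
[XOX/XOO/.X.] O move#2: (2,0):+1/XOX/XOO/OX.*, (2,2):-1/XOX/XOO/.XO
[XOX/XOO/OX.] end (terminal -1, X#3); searched .OX/XOO/.X. to 4

value(.OX/XOO/.X., X) = -1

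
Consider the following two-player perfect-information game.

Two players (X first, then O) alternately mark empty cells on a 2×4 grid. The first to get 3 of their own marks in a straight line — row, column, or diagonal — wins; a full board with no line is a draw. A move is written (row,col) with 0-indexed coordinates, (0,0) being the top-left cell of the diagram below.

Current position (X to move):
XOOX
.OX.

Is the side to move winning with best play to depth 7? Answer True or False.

X winning at [XOOX/.OX.]: False

ply 1, X at XOOX/.OX. | (1,0)=+0→XOOX/XOX.*; (1,3)=+0→XOOX/.OXX
ply 2, O at XOOX/XOX. | (1,3)=+0→XOOX/XOXO*
ply 3: XOOX/XOXO is terminal +0 (X); from XOOX/.OX. depth 7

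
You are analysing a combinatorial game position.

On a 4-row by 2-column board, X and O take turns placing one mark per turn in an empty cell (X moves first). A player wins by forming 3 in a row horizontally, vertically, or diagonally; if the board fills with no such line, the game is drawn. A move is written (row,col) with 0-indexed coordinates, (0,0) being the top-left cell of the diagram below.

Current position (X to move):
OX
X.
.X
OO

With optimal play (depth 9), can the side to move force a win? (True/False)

ply 1, X at OX/X./.X/OO | (1,1)=+1→OX/XX/.X/OO*; (2,0)=+0→OX/X./XX/OO
ply 2: OX/XX/.X/OO is terminal -1 (O); from OX/X./.X/OO depth 9

X winning at [OX/X./.X/OO]: True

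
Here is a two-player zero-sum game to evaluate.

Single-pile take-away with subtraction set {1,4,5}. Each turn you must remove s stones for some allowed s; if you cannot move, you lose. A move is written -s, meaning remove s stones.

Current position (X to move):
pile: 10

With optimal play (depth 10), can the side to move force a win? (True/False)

p1 X@[10]: -1[9]-1* -4[6]-1 -5[5]-1
p2 O@[9]: -1[8]+1* -4[5]-1 -5[4]-1
p3 X@[8]: -1[7]-1* -4[4]-1 -5[3]-1
p4 O@[7]: -1[6]-1 -4[3]-1 -5[2]+1*
p5 X@[2]: -1[1]-1*
p6 O@[1]: -1[0]+1*
p7 X@[0] terminal -1; root [10] d10

X winning at [10]: False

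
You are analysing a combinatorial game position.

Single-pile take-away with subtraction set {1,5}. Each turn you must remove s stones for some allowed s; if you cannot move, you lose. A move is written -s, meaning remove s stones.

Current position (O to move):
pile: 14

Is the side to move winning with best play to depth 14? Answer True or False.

ply 1, O at 14 | -1=-1→13*; -5=-1→9
ply 2, X at 13 | -1=+1→12*; -5=+1→8
ply 3, O at 12 | -1=-1→11*; -5=-1→7
ply 4, X at 11 | -1=+1→10*; -5=+1→6
ply 5, O at 10 | -1=-1→9*; -5=-1→5
ply 6, X at 9 | -1=+1→8*; -5=+1→4
ply 7, O at 8 | -1=-1→7*; -5=-1→3
ply 8, X at 7 | -1=+1→6*; -5=+1→2
ply 9, O at 6 | -1=-1→5*; -5=-1→1
ply 10, X at 5 | -1=+1→4*; -5=+1→0
ply 11, O at 4 | -1=-1→3*
ply 12, X at 3 | -1=+1→2*
ply 13, O at 2 | -1=-1→1*
ply 14, X at 1 | -1=+1→0*
ply 15: 0 is terminal -1 (O); from 14 depth 14

O winning at [14]: False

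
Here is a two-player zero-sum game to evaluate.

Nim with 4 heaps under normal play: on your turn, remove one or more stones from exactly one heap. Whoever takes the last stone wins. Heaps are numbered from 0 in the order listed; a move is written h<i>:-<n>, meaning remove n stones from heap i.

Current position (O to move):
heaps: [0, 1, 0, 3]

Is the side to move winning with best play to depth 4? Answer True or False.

[(0,1,0,3)] O move#1: h1:-1:-1/(0,0,0,3), h3:-1:-1/(0,1,0,2), h3:-2:+1/(0,1,0,1)*, h3:-3:-1/(0,1,0,0)
[(0,1,0,1)] X move#2: h1:-1:-1/(0,0,0,1)*, h3:-1:-1/(0,1,0,0)
[(0,0,0,1)] O move#3: h3:-1:+1/(0,0,0,0)*
[(0,0,0,0)] end (terminal -1, X#4); searched (0,1,0,3) to 4

O winning at [(0,1,0,3)]: True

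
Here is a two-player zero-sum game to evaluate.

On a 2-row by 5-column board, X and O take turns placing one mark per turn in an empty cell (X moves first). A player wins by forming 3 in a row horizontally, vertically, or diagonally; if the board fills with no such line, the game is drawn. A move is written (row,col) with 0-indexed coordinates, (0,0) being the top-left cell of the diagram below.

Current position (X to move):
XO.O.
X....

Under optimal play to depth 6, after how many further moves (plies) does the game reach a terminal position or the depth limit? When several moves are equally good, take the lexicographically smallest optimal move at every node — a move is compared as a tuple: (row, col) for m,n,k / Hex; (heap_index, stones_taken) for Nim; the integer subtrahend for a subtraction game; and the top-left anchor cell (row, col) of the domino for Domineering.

[XO.O./X....] X move#1: (0,2):+0/XOXO./X....*, (0,4):-1/XO.OX/X...., (1,1):-1/XO.O./XX..., (1,2):-1/XO.O./X.X.., (1,3):-1/XO.O./X..X., (1,4):-1/XO.O./X...X
[XOXO./X....] O move#2: (0,4):+0/XOXOO/X....*, (1,1):+0/XOXO./XO..., (1,2):+0/XOXO./X.O.., (1,3):+0/XOXO./X..O., (1,4):+0/XOXO./X...O
[XOXOO/X....] X move#3: (1,1):+0/XOXOO/XX...*, (1,2):+0/XOXOO/X.X.., (1,3):+0/XOXOO/X..X., (1,4):+0/XOXOO/X...X
[XOXOO/XX...] O move#4: (1,2):+0/XOXOO/XXO..*, (1,3):-1/XOXOO/XX.O., (1,4):-1/XOXOO/XX..O
[XOXOO/XXO..] X move#5: (1,3):+0/XOXOO/XXOX.*, (1,4):+0/XOXOO/XXO.X
[XOXOO/XXOX.] O move#6: (1,4):+0/XOXOO/XXOXO*
[XOXOO/XXOXO] end (terminal +0, X#7); searched XO.O./X.... to 6

PV length from [XO.O./X....]: 6 plies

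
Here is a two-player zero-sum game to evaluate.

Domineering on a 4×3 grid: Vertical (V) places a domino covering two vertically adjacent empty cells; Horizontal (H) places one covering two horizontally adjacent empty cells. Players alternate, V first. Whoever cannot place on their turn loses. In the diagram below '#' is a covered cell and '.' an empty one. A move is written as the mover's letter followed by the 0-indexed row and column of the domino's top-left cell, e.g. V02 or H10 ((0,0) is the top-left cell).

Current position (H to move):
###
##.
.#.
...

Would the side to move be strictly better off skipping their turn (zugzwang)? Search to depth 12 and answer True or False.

zugzwang(###/##./.#./..., H) = False

p1 H@[###/##./.#./...]: H30[###/##./.#./##.]-1* H31[###/##./.#./.##]-1
p2 V@[###/##./.#./##.]: V12[###/###/.##/##.]+1* V22[###/##./.##/###]+1
p3 H@[###/###/.##/##.] terminal -1; root [###/##./.#./...] d12
suppose H passes — search the same position with V to move:
pass> p1 V@[###/##./.#./...]: V12[###/###/.##/...]-1 V20[###/##./##./#..]+1* V22[###/##./.##/..#]-1
pass> p2 H@[###/##./##./#..]: H31[###/##./##./###]-1*
pass> p3 V@[###/##./##./###]: V12[###/###/###/###]+1*
pass> p4 H@[###/###/###/###] terminal -1; root [###/##./.#./...] d12
for H: play -1, pass -1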